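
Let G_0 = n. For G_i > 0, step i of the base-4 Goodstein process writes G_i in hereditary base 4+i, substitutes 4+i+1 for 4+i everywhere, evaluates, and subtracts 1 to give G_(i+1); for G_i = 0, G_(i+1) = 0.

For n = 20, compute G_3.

i=0: 20 = 4^2 + 4 (b=4); 4→5: 5^2 + 5 = 30; 30−1 = 29
i=1: 29 = 5^2 + 4 (b=5); 5→6: 6^2 + 4 = 40; 40−1 = 39
i=2: 39 = 6^2 + 3 (b=6); 6→7: 7^2 + 3 = 52; 52−1 = 51
i=3: 51 = 7^2 + 2 (b=7); 7→8: 8^2 + 2 = 66; 66−1 = 65

51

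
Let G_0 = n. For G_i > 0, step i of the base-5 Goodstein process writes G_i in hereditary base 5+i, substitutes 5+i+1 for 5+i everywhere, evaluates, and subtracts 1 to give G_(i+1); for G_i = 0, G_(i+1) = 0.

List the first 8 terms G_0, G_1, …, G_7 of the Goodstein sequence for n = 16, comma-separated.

(0) 16|_5 = 3·5 + 1 ↦ 3·6 + 1|_6 = 19 ⇒ 18
(1) 18|_6 = 3·6 ↦ 3·7|_7 = 21 ⇒ 20
(2) 20|_7 = 2·7 + 6 ↦ 2·8 + 6|_8 = 22 ⇒ 21
(3) 21|_8 = 2·8 + 5 ↦ 2·9 + 5|_9 = 23 ⇒ 22
(4) 22|_9 = 2·9 + 4 ↦ 2·10 + 4|_10 = 24 ⇒ 23
(5) 23|_10 = 2·10 + 3 ↦ 2·11 + 3|_11 = 25 ⇒ 24
(6) 24|_11 = 2·11 + 2 ↦ 2·12 + 2|_12 = 26 ⇒ 25

16, 18, 20, 21, 22, 23, 24, 25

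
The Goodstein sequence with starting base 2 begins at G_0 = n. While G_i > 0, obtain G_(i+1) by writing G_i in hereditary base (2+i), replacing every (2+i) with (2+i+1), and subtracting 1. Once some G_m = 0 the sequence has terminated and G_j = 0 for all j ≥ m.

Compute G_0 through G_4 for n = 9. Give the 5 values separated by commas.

(0) 9|_2 = 2^(2 + 1) + 1 ↦ 3^(3 + 1) + 1|_3 = 82 ⇒ 81
(1) 81|_3 = 3^(3 + 1) ↦ 4^(4 + 1)|_4 = 1024 ⇒ 1023
(2) 1023|_4 = 3·4^4 + 3·4^3 + 3·4^2 + 3·4 + 3 ↦ 3·5^5 + 3·5^3 + 3·5^2 + 3·5 + 3|_5 = 9843 ⇒ 9842
(3) 9842|_5 = 3·5^5 + 3·5^3 + 3·5^2 + 3·5 + 2 ↦ 3·6^6 + 3·6^3 + 3·6^2 + 3·6 + 2|_6 = 140744 ⇒ 140743

9, 81, 1023, 9842, 140743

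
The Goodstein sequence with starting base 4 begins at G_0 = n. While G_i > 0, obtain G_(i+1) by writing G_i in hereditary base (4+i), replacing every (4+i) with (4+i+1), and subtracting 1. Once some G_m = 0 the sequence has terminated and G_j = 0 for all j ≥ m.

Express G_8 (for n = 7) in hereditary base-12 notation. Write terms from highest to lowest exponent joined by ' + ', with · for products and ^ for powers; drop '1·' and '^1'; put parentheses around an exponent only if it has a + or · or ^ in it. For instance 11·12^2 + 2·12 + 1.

G_0=7  [base 4] 4 + 3  →[4↦5]→  5 + 3 = 8  −1 ⇒ G_1=7
G_1=7  [base 5] 5 + 2  →[5↦6]→  6 + 2 = 8  −1 ⇒ G_2=7
G_2=7  [base 6] 6 + 1  →[6↦7]→  7 + 1 = 8  −1 ⇒ G_3=7
G_3=7  [base 7] 7  →[7↦8]→  8 = 8  −1 ⇒ G_4=7
G_4=7  [base 8] 7  →[8↦9]→  7 = 7  −1 ⇒ G_5=6
G_5=6  [base 9] 6  →[9↦10]→  6 = 6  −1 ⇒ G_6=5
G_6=5  [base 10] 5  →[10↦11]→  5 = 5  −1 ⇒ G_7=4
G_7=4  [base 11] 4  →[11↦12]→  4 = 4  −1 ⇒ G_8=3
G_8=3  [base 12] 3  →[12↦13]→  3 = 3  −1 ⇒ G_9=2

3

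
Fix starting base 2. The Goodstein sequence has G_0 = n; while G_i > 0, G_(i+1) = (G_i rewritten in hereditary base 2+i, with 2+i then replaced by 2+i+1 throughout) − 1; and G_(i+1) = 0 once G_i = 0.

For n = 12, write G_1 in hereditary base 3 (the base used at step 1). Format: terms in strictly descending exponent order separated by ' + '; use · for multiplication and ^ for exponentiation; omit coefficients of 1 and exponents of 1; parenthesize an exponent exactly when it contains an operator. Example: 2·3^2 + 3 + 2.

12 —HB2→ 2^(2 + 1) + 2^2 —bump→ 3^(3 + 1) + 3^3 = 108 —(−1)→ 107
107 —HB3→ 3^(3 + 1) + 2·3^2 + 2·3 + 2 —bump→ 4^(4 + 1) + 2·4^2 + 2·4 + 2 = 1066 —(−1)→ 1065

3^(3 + 1) + 2·3^2 + 2·3 + 2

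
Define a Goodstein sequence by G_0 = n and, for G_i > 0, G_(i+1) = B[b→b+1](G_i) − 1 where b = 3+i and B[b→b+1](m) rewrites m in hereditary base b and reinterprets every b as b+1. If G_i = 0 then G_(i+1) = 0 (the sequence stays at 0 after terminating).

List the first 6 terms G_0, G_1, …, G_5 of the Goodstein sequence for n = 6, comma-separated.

6, 7, 7, 7, 7, 7

G_0 = 6. HB_3(6) = 2·3. Bump = 8. G_1 = 7.
G_1 = 7. HB_4(7) = 4 + 3. Bump = 8. G_2 = 7.
G_2 = 7. HB_5(7) = 5 + 2. Bump = 8. G_3 = 7.
G_3 = 7. HB_6(7) = 6 + 1. Bump = 8. G_4 = 7.
G_4 = 7. HB_7(7) = 7. Bump = 8. G_5 = 7.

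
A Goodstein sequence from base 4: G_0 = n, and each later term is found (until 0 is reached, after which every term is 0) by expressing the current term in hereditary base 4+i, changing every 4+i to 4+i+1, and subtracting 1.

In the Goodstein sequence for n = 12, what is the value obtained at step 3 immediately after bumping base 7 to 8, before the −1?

18

step 0: 12 = 3·4; sub 5 for 4: 3·5; = 15; G_1 = 15−1 = 14
step 1: 14 = 2·5 + 4; sub 6 for 5: 2·6 + 4; = 16; G_2 = 16−1 = 15
step 2: 15 = 2·6 + 3; sub 7 for 6: 2·7 + 3; = 17; G_3 = 17−1 = 16
step 3: 16 = 2·7 + 2; sub 8 for 7: 2·8 + 2; = 18; G_4 = 18−1 = 17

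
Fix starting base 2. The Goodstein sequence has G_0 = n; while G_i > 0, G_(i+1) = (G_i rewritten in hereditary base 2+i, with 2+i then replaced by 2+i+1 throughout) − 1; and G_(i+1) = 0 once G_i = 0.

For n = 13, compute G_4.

280711

(0) 13|_2 = 2^(2 + 1) + 2^2 + 1 ↦ 3^(3 + 1) + 3^3 + 1|_3 = 109 ⇒ 108
(1) 108|_3 = 3^(3 + 1) + 3^3 ↦ 4^(4 + 1) + 4^4|_4 = 1280 ⇒ 1279
(2) 1279|_4 = 4^(4 + 1) + 3·4^3 + 3·4^2 + 3·4 + 3 ↦ 5^(5 + 1) + 3·5^3 + 3·5^2 + 3·5 + 3|_5 = 16093 ⇒ 16092
(3) 16092|_5 = 5^(5 + 1) + 3·5^3 + 3·5^2 + 3·5 + 2 ↦ 6^(6 + 1) + 3·6^3 + 3·6^2 + 3·6 + 2|_6 = 280712 ⇒ 280711
(4) 280711|_6 = 6^(6 + 1) + 3·6^3 + 3·6^2 + 3·6 + 1 ↦ 7^(7 + 1) + 3·7^3 + 3·7^2 + 3·7 + 1|_7 = 5765999 ⇒ 5765998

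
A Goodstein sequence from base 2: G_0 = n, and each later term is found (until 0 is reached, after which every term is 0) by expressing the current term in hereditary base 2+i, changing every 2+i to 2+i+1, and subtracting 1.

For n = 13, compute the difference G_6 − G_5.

13 —HB2→ 2^(2 + 1) + 2^2 + 1 —bump→ 3^(3 + 1) + 3^3 + 1 = 109 —(−1)→ 108
108 —HB3→ 3^(3 + 1) + 3^3 —bump→ 4^(4 + 1) + 4^4 = 1280 —(−1)→ 1279
1279 —HB4→ 4^(4 + 1) + 3·4^3 + 3·4^2 + 3·4 + 3 —bump→ 5^(5 + 1) + 3·5^3 + 3·5^2 + 3·5 + 3 = 16093 —(−1)→ 16092
16092 —HB5→ 5^(5 + 1) + 3·5^3 + 3·5^2 + 3·5 + 2 —bump→ 6^(6 + 1) + 3·6^3 + 3·6^2 + 3·6 + 2 = 280712 —(−1)→ 280711
280711 —HB6→ 6^(6 + 1) + 3·6^3 + 3·6^2 + 3·6 + 1 —bump→ 7^(7 + 1) + 3·7^3 + 3·7^2 + 3·7 + 1 = 5765999 —(−1)→ 5765998
5765998 —HB7→ 7^(7 + 1) + 3·7^3 + 3·7^2 + 3·7 —bump→ 8^(8 + 1) + 3·8^3 + 3·8^2 + 3·8 = 134219480 —(−1)→ 134219479

128453481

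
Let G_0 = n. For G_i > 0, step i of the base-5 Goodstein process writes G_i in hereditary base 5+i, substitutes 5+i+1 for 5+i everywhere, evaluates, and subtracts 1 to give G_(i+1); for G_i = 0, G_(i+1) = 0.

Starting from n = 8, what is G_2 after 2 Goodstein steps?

i=0: 8 = 5 + 3 (b=5); 5→6: 6 + 3 = 9; 9−1 = 8
i=1: 8 = 6 + 2 (b=6); 6→7: 7 + 2 = 9; 9−1 = 8

8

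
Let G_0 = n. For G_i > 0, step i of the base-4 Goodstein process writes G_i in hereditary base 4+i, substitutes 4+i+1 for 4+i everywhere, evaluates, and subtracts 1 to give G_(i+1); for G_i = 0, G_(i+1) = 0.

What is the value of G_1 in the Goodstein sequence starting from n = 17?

25

(0) 17|_4 = 4^2 + 1 ↦ 5^2 + 1|_5 = 26 ⇒ 25
(1) 25|_5 = 5^2 ↦ 6^2|_6 = 36 ⇒ 35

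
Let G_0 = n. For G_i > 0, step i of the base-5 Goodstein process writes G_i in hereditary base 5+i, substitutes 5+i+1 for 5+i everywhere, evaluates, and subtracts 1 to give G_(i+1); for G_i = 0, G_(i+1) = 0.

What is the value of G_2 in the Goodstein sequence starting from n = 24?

G_0=24  [base 5] 4·5 + 4  →[5↦6]→  4·6 + 4 = 28  −1 ⇒ G_1=27
G_1=27  [base 6] 4·6 + 3  →[6↦7]→  4·7 + 3 = 31  −1 ⇒ G_2=30

30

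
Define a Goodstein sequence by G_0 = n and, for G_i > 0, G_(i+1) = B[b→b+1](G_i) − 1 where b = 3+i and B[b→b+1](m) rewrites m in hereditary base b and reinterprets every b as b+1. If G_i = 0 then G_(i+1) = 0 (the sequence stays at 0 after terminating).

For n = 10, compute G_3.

27

G_0 = 10. HB_3(10) = 3^2 + 1. Bump = 17. G_1 = 16.
G_1 = 16. HB_4(16) = 4^2. Bump = 25. G_2 = 24.
G_2 = 24. HB_5(24) = 4·5 + 4. Bump = 28. G_3 = 27.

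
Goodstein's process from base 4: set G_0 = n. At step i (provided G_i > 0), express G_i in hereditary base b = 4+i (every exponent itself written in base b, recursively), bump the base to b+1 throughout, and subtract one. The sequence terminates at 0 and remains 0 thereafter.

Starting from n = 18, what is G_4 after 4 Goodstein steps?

G_0 = 18. HB_4(18) = 4^2 + 2. Bump = 27. G_1 = 26.
G_1 = 26. HB_5(26) = 5^2 + 1. Bump = 37. G_2 = 36.
G_2 = 36. HB_6(36) = 6^2. Bump = 49. G_3 = 48.
G_3 = 48. HB_7(48) = 6·7 + 6. Bump = 54. G_4 = 53.
G_4 = 53. HB_8(53) = 6·8 + 5. Bump = 59. G_5 = 58.

53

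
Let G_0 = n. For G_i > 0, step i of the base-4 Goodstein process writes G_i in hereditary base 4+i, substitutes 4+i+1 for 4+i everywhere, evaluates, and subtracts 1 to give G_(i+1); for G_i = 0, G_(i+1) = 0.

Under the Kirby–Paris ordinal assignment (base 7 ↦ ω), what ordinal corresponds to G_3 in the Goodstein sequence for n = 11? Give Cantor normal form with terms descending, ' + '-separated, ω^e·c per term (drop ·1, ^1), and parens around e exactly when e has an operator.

ω·2

base 4: 11 = 2·4 + 3; at 5: 2·5 + 3 = 13; next = 12
base 5: 12 = 2·5 + 2; at 6: 2·6 + 2 = 14; next = 13
base 6: 13 = 2·6 + 1; at 7: 2·7 + 1 = 15; next = 14
base 7: 14 = 2·7; at 8: 2·8 = 16; next = 15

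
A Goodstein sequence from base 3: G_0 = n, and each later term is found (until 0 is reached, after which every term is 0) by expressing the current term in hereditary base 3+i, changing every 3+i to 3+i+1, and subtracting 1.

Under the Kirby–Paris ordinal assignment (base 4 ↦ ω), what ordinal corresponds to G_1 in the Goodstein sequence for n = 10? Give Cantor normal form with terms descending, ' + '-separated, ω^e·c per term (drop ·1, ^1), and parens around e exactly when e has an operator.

ω^2

base 3: 10 = 3^2 + 1; at 4: 4^2 + 1 = 17; next = 16
base 4: 16 = 4^2; at 5: 5^2 = 25; next = 24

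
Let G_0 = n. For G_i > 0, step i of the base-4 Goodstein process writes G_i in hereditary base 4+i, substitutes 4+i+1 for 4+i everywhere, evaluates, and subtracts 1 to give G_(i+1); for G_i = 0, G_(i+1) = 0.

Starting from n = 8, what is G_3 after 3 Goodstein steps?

G_0 = 8. HB_4(8) = 2·4. Bump = 10. G_1 = 9.
G_1 = 9. HB_5(9) = 5 + 4. Bump = 10. G_2 = 9.
G_2 = 9. HB_6(9) = 6 + 3. Bump = 10. G_3 = 9.
G_3 = 9. HB_7(9) = 7 + 2. Bump = 10. G_4 = 9.

9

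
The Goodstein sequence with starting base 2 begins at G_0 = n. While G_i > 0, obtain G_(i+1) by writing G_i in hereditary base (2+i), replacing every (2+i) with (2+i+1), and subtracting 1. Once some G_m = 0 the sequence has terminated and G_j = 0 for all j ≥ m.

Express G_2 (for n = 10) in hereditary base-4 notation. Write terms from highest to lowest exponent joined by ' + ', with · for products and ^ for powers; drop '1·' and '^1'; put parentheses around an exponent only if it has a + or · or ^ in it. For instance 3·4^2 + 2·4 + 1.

4^(4 + 1) + 1

G_0 = 10. HB_2(10) = 2^(2 + 1) + 2. Bump = 84. G_1 = 83.
G_1 = 83. HB_3(83) = 3^(3 + 1) + 2. Bump = 1026. G_2 = 1025.
G_2 = 1025. HB_4(1025) = 4^(4 + 1) + 1. Bump = 15626. G_3 = 15625.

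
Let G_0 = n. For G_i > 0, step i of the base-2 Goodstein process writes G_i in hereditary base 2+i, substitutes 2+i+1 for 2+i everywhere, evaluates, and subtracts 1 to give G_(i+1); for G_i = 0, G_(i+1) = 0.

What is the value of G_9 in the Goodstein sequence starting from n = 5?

5 —HB2→ 2^2 + 1 —bump→ 3^3 + 1 = 28 —(−1)→ 27
27 —HB3→ 3^3 —bump→ 4^4 = 256 —(−1)→ 255
255 —HB4→ 3·4^3 + 3·4^2 + 3·4 + 3 —bump→ 3·5^3 + 3·5^2 + 3·5 + 3 = 468 —(−1)→ 467
467 —HB5→ 3·5^3 + 3·5^2 + 3·5 + 2 —bump→ 3·6^3 + 3·6^2 + 3·6 + 2 = 776 —(−1)→ 775
775 —HB6→ 3·6^3 + 3·6^2 + 3·6 + 1 —bump→ 3·7^3 + 3·7^2 + 3·7 + 1 = 1198 —(−1)→ 1197
1197 —HB7→ 3·7^3 + 3·7^2 + 3·7 —bump→ 3·8^3 + 3·8^2 + 3·8 = 1752 —(−1)→ 1751
1751 —HB8→ 3·8^3 + 3·8^2 + 2·8 + 7 —bump→ 3·9^3 + 3·9^2 + 2·9 + 7 = 2455 —(−1)→ 2454
2454 —HB9→ 3·9^3 + 3·9^2 + 2·9 + 6 —bump→ 3·10^3 + 3·10^2 + 2·10 + 6 = 3326 —(−1)→ 3325
3325 —HB10→ 3·10^3 + 3·10^2 + 2·10 + 5 —bump→ 3·11^3 + 3·11^2 + 2·11 + 5 = 4383 —(−1)→ 4382

4382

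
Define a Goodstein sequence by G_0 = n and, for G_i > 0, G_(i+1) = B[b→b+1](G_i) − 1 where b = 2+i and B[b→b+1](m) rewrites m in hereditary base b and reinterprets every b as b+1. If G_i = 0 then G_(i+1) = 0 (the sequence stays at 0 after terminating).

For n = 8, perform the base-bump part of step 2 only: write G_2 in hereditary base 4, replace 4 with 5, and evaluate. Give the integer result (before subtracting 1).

G_0 = 8. HB_2(8) = 2^(2 + 1). Bump = 81. G_1 = 80.
G_1 = 80. HB_3(80) = 2·3^3 + 2·3^2 + 2·3 + 2. Bump = 554. G_2 = 553.
G_2 = 553. HB_4(553) = 2·4^4 + 2·4^2 + 2·4 + 1. Bump = 6311. G_3 = 6310.

6311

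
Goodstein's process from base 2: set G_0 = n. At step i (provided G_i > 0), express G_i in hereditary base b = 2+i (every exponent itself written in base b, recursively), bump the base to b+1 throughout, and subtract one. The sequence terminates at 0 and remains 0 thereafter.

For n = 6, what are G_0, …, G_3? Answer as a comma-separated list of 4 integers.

6 —HB2→ 2^2 + 2 —bump→ 3^3 + 3 = 30 —(−1)→ 29
29 —HB3→ 3^3 + 2 —bump→ 4^4 + 2 = 258 —(−1)→ 257
257 —HB4→ 4^4 + 1 —bump→ 5^5 + 1 = 3126 —(−1)→ 3125

6, 29, 257, 3125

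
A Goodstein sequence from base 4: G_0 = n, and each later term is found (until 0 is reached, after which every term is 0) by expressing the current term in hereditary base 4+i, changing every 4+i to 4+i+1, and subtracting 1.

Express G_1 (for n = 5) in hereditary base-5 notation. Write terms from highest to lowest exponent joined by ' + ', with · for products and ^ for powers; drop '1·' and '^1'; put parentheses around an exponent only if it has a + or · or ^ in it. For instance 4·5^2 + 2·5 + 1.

5

base 4: 5 = 4 + 1; at 5: 5 + 1 = 6; next = 5
base 5: 5 = 5; at 6: 6 = 6; next = 5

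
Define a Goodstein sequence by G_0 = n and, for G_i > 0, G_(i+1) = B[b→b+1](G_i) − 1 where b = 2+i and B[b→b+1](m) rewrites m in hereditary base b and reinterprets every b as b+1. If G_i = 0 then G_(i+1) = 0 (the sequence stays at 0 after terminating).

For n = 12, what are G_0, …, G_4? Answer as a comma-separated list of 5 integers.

G_0=12  [base 2] 2^(2 + 1) + 2^2  →[2↦3]→  3^(3 + 1) + 3^3 = 108  −1 ⇒ G_1=107
G_1=107  [base 3] 3^(3 + 1) + 2·3^2 + 2·3 + 2  →[3↦4]→  4^(4 + 1) + 2·4^2 + 2·4 + 2 = 1066  −1 ⇒ G_2=1065
G_2=1065  [base 4] 4^(4 + 1) + 2·4^2 + 2·4 + 1  →[4↦5]→  5^(5 + 1) + 2·5^2 + 2·5 + 1 = 15686  −1 ⇒ G_3=15685
G_3=15685  [base 5] 5^(5 + 1) + 2·5^2 + 2·5  →[5↦6]→  6^(6 + 1) + 2·6^2 + 2·6 = 280020  −1 ⇒ G_4=280019

12, 107, 1065, 15685, 280019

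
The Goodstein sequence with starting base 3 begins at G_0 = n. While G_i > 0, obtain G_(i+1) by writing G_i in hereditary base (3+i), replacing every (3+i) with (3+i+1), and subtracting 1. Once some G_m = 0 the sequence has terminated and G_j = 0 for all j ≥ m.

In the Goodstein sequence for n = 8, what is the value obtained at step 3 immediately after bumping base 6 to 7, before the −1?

G_0=8  [base 3] 2·3 + 2  →[3↦4]→  2·4 + 2 = 10  −1 ⇒ G_1=9
G_1=9  [base 4] 2·4 + 1  →[4↦5]→  2·5 + 1 = 11  −1 ⇒ G_2=10
G_2=10  [base 5] 2·5  →[5↦6]→  2·6 = 12  −1 ⇒ G_3=11
G_3=11  [base 6] 6 + 5  →[6↦7]→  7 + 5 = 12  −1 ⇒ G_4=11

12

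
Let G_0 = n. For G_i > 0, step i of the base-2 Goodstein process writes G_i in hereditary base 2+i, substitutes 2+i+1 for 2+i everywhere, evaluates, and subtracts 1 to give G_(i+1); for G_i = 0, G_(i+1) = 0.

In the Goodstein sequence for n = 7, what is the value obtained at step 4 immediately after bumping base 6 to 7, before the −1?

823544

G_0=7  [base 2] 2^2 + 2 + 1  →[2↦3]→  3^3 + 3 + 1 = 31  −1 ⇒ G_1=30
G_1=30  [base 3] 3^3 + 3  →[3↦4]→  4^4 + 4 = 260  −1 ⇒ G_2=259
G_2=259  [base 4] 4^4 + 3  →[4↦5]→  5^5 + 3 = 3128  −1 ⇒ G_3=3127
G_3=3127  [base 5] 5^5 + 2  →[5↦6]→  6^6 + 2 = 46658  −1 ⇒ G_4=46657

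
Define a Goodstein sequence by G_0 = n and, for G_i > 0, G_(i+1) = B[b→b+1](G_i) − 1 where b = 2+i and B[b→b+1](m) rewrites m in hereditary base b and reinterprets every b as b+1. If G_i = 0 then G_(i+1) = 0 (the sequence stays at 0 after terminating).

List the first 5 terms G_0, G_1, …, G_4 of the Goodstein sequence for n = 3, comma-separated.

3, 3, 3, 2, 1

i=0: 3 = 2 + 1 (b=2); 2→3: 3 + 1 = 4; 4−1 = 3
i=1: 3 = 3 (b=3); 3→4: 4 = 4; 4−1 = 3
i=2: 3 = 3 (b=4); 4→5: 3 = 3; 3−1 = 2
i=3: 2 = 2 (b=5); 5→6: 2 = 2; 2−1 = 1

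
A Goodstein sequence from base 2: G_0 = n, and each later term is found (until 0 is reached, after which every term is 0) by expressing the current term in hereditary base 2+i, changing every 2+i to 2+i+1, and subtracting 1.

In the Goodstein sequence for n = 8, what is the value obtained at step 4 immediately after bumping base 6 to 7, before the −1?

1647196

step 0: 8 = 2^(2 + 1); sub 3 for 2: 3^(3 + 1); = 81; G_1 = 81−1 = 80
step 1: 80 = 2·3^3 + 2·3^2 + 2·3 + 2; sub 4 for 3: 2·4^4 + 2·4^2 + 2·4 + 2; = 554; G_2 = 554−1 = 553
step 2: 553 = 2·4^4 + 2·4^2 + 2·4 + 1; sub 5 for 4: 2·5^5 + 2·5^2 + 2·5 + 1; = 6311; G_3 = 6311−1 = 6310
step 3: 6310 = 2·5^5 + 2·5^2 + 2·5; sub 6 for 5: 2·6^6 + 2·6^2 + 2·6; = 93396; G_4 = 93396−1 = 93395
step 4: 93395 = 2·6^6 + 2·6^2 + 6 + 5; sub 7 for 6: 2·7^7 + 2·7^2 + 7 + 5; = 1647196; G_5 = 1647196−1 = 1647195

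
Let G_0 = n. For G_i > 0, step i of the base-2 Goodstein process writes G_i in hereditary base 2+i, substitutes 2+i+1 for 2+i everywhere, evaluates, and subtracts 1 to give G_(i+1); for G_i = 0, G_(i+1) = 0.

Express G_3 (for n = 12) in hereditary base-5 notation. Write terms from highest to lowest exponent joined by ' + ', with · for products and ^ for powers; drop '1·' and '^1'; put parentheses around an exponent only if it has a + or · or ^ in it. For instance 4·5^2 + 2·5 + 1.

i=0: 12 = 2^(2 + 1) + 2^2 (b=2); 2→3: 3^(3 + 1) + 3^3 = 108; 108−1 = 107
i=1: 107 = 3^(3 + 1) + 2·3^2 + 2·3 + 2 (b=3); 3→4: 4^(4 + 1) + 2·4^2 + 2·4 + 2 = 1066; 1066−1 = 1065
i=2: 1065 = 4^(4 + 1) + 2·4^2 + 2·4 + 1 (b=4); 4→5: 5^(5 + 1) + 2·5^2 + 2·5 + 1 = 15686; 15686−1 = 15685
i=3: 15685 = 5^(5 + 1) + 2·5^2 + 2·5 (b=5); 5→6: 6^(6 + 1) + 2·6^2 + 2·6 = 280020; 280020−1 = 280019

5^(5 + 1) + 2·5^2 + 2·5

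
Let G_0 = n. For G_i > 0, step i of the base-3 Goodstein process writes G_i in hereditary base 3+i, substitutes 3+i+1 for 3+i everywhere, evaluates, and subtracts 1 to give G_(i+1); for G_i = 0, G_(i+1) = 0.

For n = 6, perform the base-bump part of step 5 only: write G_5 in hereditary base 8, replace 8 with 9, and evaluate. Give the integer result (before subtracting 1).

G_0=6  [base 3] 2·3  →[3↦4]→  2·4 = 8  −1 ⇒ G_1=7
G_1=7  [base 4] 4 + 3  →[4↦5]→  5 + 3 = 8  −1 ⇒ G_2=7
G_2=7  [base 5] 5 + 2  →[5↦6]→  6 + 2 = 8  −1 ⇒ G_3=7
G_3=7  [base 6] 6 + 1  →[6↦7]→  7 + 1 = 8  −1 ⇒ G_4=7
G_4=7  [base 7] 7  →[7↦8]→  8 = 8  −1 ⇒ G_5=7
G_5=7  [base 8] 7  →[8↦9]→  7 = 7  −1 ⇒ G_6=6

7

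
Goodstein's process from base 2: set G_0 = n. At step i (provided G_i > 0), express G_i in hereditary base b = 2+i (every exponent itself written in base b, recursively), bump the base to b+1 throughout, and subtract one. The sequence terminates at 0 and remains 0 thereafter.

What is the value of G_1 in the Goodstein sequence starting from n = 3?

3 —HB2→ 2 + 1 —bump→ 3 + 1 = 4 —(−1)→ 3
3 —HB3→ 3 —bump→ 4 = 4 —(−1)→ 3

3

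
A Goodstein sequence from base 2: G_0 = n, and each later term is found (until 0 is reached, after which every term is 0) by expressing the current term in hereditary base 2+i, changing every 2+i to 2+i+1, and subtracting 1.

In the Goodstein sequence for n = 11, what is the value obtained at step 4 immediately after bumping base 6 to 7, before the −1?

base 2: 11 = 2^(2 + 1) + 2 + 1; at 3: 3^(3 + 1) + 3 + 1 = 85; next = 84
base 3: 84 = 3^(3 + 1) + 3; at 4: 4^(4 + 1) + 4 = 1028; next = 1027
base 4: 1027 = 4^(4 + 1) + 3; at 5: 5^(5 + 1) + 3 = 15628; next = 15627
base 5: 15627 = 5^(5 + 1) + 2; at 6: 6^(6 + 1) + 2 = 279938; next = 279937

5764802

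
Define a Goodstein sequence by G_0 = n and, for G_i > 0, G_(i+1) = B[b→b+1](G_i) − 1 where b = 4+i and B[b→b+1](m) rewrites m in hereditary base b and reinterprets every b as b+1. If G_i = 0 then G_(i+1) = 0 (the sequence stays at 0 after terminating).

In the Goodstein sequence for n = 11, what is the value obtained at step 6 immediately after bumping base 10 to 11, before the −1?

16

i=0: 11 = 2·4 + 3 (b=4); 4→5: 2·5 + 3 = 13; 13−1 = 12
i=1: 12 = 2·5 + 2 (b=5); 5→6: 2·6 + 2 = 14; 14−1 = 13
i=2: 13 = 2·6 + 1 (b=6); 6→7: 2·7 + 1 = 15; 15−1 = 14
i=3: 14 = 2·7 (b=7); 7→8: 2·8 = 16; 16−1 = 15
i=4: 15 = 8 + 7 (b=8); 8→9: 9 + 7 = 16; 16−1 = 15
i=5: 15 = 9 + 6 (b=9); 9→10: 10 + 6 = 16; 16−1 = 15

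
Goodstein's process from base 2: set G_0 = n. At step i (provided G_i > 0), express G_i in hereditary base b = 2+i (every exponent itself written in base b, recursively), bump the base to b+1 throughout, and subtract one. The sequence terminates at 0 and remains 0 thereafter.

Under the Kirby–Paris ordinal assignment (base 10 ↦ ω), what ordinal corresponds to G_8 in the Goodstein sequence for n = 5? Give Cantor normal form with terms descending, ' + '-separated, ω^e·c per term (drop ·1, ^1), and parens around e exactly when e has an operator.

5 —HB2→ 2^2 + 1 —bump→ 3^3 + 1 = 28 —(−1)→ 27
27 —HB3→ 3^3 —bump→ 4^4 = 256 —(−1)→ 255
255 —HB4→ 3·4^3 + 3·4^2 + 3·4 + 3 —bump→ 3·5^3 + 3·5^2 + 3·5 + 3 = 468 —(−1)→ 467
467 —HB5→ 3·5^3 + 3·5^2 + 3·5 + 2 —bump→ 3·6^3 + 3·6^2 + 3·6 + 2 = 776 —(−1)→ 775
775 —HB6→ 3·6^3 + 3·6^2 + 3·6 + 1 —bump→ 3·7^3 + 3·7^2 + 3·7 + 1 = 1198 —(−1)→ 1197
1197 —HB7→ 3·7^3 + 3·7^2 + 3·7 —bump→ 3·8^3 + 3·8^2 + 3·8 = 1752 —(−1)→ 1751
1751 —HB8→ 3·8^3 + 3·8^2 + 2·8 + 7 —bump→ 3·9^3 + 3·9^2 + 2·9 + 7 = 2455 —(−1)→ 2454
2454 —HB9→ 3·9^3 + 3·9^2 + 2·9 + 6 —bump→ 3·10^3 + 3·10^2 + 2·10 + 6 = 3326 —(−1)→ 3325
3325 —HB10→ 3·10^3 + 3·10^2 + 2·10 + 5 —bump→ 3·11^3 + 3·11^2 + 2·11 + 5 = 4383 —(−1)→ 4382

ω^3·3 + ω^2·3 + ω·2 + 5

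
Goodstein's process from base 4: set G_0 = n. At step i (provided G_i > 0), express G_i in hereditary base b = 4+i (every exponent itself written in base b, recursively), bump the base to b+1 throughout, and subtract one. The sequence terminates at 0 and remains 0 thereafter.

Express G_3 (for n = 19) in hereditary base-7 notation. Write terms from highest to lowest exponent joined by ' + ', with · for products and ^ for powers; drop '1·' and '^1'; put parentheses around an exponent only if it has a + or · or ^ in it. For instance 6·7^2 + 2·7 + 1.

[0] 19 ≡ 4^2 + 3 (base 4). Lift 5: 28. −1: 27.
[1] 27 ≡ 5^2 + 2 (base 5). Lift 6: 38. −1: 37.
[2] 37 ≡ 6^2 + 1 (base 6). Lift 7: 50. −1: 49.

7^2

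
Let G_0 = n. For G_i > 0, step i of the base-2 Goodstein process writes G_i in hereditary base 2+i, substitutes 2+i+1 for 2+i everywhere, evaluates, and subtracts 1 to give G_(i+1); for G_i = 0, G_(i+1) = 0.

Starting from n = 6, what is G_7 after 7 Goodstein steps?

332147

step 0: 6 = 2^2 + 2; sub 3 for 2: 3^3 + 3; = 30; G_1 = 30−1 = 29
step 1: 29 = 3^3 + 2; sub 4 for 3: 4^4 + 2; = 258; G_2 = 258−1 = 257
step 2: 257 = 4^4 + 1; sub 5 for 4: 5^5 + 1; = 3126; G_3 = 3126−1 = 3125
step 3: 3125 = 5^5; sub 6 for 5: 6^6; = 46656; G_4 = 46656−1 = 46655
step 4: 46655 = 5·6^5 + 5·6^4 + 5·6^3 + 5·6^2 + 5·6 + 5; sub 7 for 6: 5·7^5 + 5·7^4 + 5·7^3 + 5·7^2 + 5·7 + 5; = 98040; G_5 = 98040−1 = 98039
step 5: 98039 = 5·7^5 + 5·7^4 + 5·7^3 + 5·7^2 + 5·7 + 4; sub 8 for 7: 5·8^5 + 5·8^4 + 5·8^3 + 5·8^2 + 5·8 + 4; = 187244; G_6 = 187244−1 = 187243
step 6: 187243 = 5·8^5 + 5·8^4 + 5·8^3 + 5·8^2 + 5·8 + 3; sub 9 for 8: 5·9^5 + 5·9^4 + 5·9^3 + 5·9^2 + 5·9 + 3; = 332148; G_7 = 332148−1 = 332147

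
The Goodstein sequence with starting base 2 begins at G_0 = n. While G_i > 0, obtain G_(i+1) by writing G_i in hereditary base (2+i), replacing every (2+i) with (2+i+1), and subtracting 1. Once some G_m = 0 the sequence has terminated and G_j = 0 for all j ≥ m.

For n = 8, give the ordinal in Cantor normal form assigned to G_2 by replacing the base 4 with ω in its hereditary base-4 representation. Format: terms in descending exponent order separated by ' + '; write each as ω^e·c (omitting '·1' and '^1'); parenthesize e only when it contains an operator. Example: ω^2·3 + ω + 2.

step 0: 8 = 2^(2 + 1); sub 3 for 2: 3^(3 + 1); = 81; G_1 = 81−1 = 80
step 1: 80 = 2·3^3 + 2·3^2 + 2·3 + 2; sub 4 for 3: 2·4^4 + 2·4^2 + 2·4 + 2; = 554; G_2 = 554−1 = 553

ω^ω·2 + ω^2·2 + ω·2 + 1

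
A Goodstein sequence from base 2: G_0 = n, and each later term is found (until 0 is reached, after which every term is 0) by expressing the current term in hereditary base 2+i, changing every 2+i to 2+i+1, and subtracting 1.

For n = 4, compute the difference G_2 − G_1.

i=0: 4 = 2^2 (b=2); 2→3: 3^3 = 27; 27−1 = 26
i=1: 26 = 2·3^2 + 2·3 + 2 (b=3); 3→4: 2·4^2 + 2·4 + 2 = 42; 42−1 = 41

15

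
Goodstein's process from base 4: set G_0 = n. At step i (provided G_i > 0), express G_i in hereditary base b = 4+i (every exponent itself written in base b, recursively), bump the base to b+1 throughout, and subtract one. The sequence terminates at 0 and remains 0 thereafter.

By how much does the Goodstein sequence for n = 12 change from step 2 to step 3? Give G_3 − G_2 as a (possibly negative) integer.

1

base 4: 12 = 3·4; at 5: 3·5 = 15; next = 14
base 5: 14 = 2·5 + 4; at 6: 2·6 + 4 = 16; next = 15
base 6: 15 = 2·6 + 3; at 7: 2·7 + 3 = 17; next = 16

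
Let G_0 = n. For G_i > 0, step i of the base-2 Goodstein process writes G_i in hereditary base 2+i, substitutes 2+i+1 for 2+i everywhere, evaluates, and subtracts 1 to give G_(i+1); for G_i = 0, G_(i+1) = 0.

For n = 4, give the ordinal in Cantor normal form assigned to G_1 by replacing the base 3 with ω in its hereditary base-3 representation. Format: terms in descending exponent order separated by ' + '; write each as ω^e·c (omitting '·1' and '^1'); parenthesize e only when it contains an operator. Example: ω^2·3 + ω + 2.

i=0: 4 = 2^2 (b=2); 2→3: 3^3 = 27; 27−1 = 26
i=1: 26 = 2·3^2 + 2·3 + 2 (b=3); 3→4: 2·4^2 + 2·4 + 2 = 42; 42−1 = 41

ω^2·2 + ω·2 + 2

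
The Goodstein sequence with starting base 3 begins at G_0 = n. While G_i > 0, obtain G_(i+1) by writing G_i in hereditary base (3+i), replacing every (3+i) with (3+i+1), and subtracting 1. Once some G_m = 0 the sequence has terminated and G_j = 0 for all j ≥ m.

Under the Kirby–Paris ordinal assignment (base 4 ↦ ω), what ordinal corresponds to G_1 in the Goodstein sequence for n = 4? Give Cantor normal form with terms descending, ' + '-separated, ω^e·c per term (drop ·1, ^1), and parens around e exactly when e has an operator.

step 0: 4 = 3 + 1; sub 4 for 3: 4 + 1; = 5; G_1 = 5−1 = 4
step 1: 4 = 4; sub 5 for 4: 5; = 5; G_2 = 5−1 = 4

ω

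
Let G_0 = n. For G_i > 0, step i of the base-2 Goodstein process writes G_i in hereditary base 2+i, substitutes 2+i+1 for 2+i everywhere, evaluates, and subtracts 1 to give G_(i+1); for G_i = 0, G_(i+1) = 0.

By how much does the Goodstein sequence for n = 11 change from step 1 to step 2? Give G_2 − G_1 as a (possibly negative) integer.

943

(0) 11|_2 = 2^(2 + 1) + 2 + 1 ↦ 3^(3 + 1) + 3 + 1|_3 = 85 ⇒ 84
(1) 84|_3 = 3^(3 + 1) + 3 ↦ 4^(4 + 1) + 4|_4 = 1028 ⇒ 1027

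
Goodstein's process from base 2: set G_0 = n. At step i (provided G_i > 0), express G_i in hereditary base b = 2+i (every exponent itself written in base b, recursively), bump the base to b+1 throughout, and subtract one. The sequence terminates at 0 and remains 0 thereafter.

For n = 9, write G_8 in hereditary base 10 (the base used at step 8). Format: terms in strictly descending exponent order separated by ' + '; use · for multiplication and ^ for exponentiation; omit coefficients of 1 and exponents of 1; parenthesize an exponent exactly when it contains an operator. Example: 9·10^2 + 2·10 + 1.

9 —HB2→ 2^(2 + 1) + 1 —bump→ 3^(3 + 1) + 1 = 82 —(−1)→ 81
81 —HB3→ 3^(3 + 1) —bump→ 4^(4 + 1) = 1024 —(−1)→ 1023
1023 —HB4→ 3·4^4 + 3·4^3 + 3·4^2 + 3·4 + 3 —bump→ 3·5^5 + 3·5^3 + 3·5^2 + 3·5 + 3 = 9843 —(−1)→ 9842
9842 —HB5→ 3·5^5 + 3·5^3 + 3·5^2 + 3·5 + 2 —bump→ 3·6^6 + 3·6^3 + 3·6^2 + 3·6 + 2 = 140744 —(−1)→ 140743
140743 —HB6→ 3·6^6 + 3·6^3 + 3·6^2 + 3·6 + 1 —bump→ 3·7^7 + 3·7^3 + 3·7^2 + 3·7 + 1 = 2471827 —(−1)→ 2471826
2471826 —HB7→ 3·7^7 + 3·7^3 + 3·7^2 + 3·7 —bump→ 3·8^8 + 3·8^3 + 3·8^2 + 3·8 = 50333400 —(−1)→ 50333399
50333399 —HB8→ 3·8^8 + 3·8^3 + 3·8^2 + 2·8 + 7 —bump→ 3·9^9 + 3·9^3 + 3·9^2 + 2·9 + 7 = 1162263922 —(−1)→ 1162263921
1162263921 —HB9→ 3·9^9 + 3·9^3 + 3·9^2 + 2·9 + 6 —bump→ 3·10^10 + 3·10^3 + 3·10^2 + 2·10 + 6 = 30000003326 —(−1)→ 30000003325

3·10^10 + 3·10^3 + 3·10^2 + 2·10 + 5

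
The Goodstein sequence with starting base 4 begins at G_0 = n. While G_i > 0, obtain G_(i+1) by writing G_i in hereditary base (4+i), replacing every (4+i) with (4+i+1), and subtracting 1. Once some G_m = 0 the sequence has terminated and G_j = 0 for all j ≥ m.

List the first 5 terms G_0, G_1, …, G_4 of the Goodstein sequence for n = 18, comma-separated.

G_0=18  [base 4] 4^2 + 2  →[4↦5]→  5^2 + 2 = 27  −1 ⇒ G_1=26
G_1=26  [base 5] 5^2 + 1  →[5↦6]→  6^2 + 1 = 37  −1 ⇒ G_2=36
G_2=36  [base 6] 6^2  →[6↦7]→  7^2 = 49  −1 ⇒ G_3=48
G_3=48  [base 7] 6·7 + 6  →[7↦8]→  6·8 + 6 = 54  −1 ⇒ G_4=53

18, 26, 36, 48, 53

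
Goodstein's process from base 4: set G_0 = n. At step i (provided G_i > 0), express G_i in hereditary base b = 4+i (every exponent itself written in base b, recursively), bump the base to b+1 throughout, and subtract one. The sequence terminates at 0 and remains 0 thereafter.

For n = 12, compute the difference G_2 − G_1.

i=0: 12 = 3·4 (b=4); 4→5: 3·5 = 15; 15−1 = 14
i=1: 14 = 2·5 + 4 (b=5); 5→6: 2·6 + 4 = 16; 16−1 = 15

1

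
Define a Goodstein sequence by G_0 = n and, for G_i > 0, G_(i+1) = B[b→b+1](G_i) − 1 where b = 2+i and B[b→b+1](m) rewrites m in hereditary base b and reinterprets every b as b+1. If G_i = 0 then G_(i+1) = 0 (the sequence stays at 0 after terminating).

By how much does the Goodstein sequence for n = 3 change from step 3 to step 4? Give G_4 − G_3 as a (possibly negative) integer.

(0) 3|_2 = 2 + 1 ↦ 3 + 1|_3 = 4 ⇒ 3
(1) 3|_3 = 3 ↦ 4|_4 = 4 ⇒ 3
(2) 3|_4 = 3 ↦ 3|_5 = 3 ⇒ 2
(3) 2|_5 = 2 ↦ 2|_6 = 2 ⇒ 1

-1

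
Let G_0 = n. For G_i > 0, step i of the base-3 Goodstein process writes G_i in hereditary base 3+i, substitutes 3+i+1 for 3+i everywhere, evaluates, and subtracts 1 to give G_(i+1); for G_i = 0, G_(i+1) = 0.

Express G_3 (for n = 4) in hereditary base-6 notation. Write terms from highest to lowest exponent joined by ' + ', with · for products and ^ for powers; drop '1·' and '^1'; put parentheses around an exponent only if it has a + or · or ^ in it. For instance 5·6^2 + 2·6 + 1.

3

[0] 4 ≡ 3 + 1 (base 3). Lift 4: 5. −1: 4.
[1] 4 ≡ 4 (base 4). Lift 5: 5. −1: 4.
[2] 4 ≡ 4 (base 5). Lift 6: 4. −1: 3.
[3] 3 ≡ 3 (base 6). Lift 7: 3. −1: 2.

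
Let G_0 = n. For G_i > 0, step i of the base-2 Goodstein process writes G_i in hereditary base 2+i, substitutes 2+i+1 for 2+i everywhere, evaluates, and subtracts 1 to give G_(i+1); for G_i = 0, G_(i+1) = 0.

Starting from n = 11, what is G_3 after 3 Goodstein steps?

15627

G_0=11  [base 2] 2^(2 + 1) + 2 + 1  →[2↦3]→  3^(3 + 1) + 3 + 1 = 85  −1 ⇒ G_1=84
G_1=84  [base 3] 3^(3 + 1) + 3  →[3↦4]→  4^(4 + 1) + 4 = 1028  −1 ⇒ G_2=1027
G_2=1027  [base 4] 4^(4 + 1) + 3  →[4↦5]→  5^(5 + 1) + 3 = 15628  −1 ⇒ G_3=15627
G_3=15627  [base 5] 5^(5 + 1) + 2  →[5↦6]→  6^(6 + 1) + 2 = 279938  −1 ⇒ G_4=279937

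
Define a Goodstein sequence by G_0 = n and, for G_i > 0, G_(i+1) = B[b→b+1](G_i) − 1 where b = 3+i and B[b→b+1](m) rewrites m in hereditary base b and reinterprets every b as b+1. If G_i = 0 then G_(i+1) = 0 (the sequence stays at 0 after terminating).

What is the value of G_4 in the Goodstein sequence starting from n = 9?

9 —HB3→ 3^2 —bump→ 4^2 = 16 —(−1)→ 15
15 —HB4→ 3·4 + 3 —bump→ 3·5 + 3 = 18 —(−1)→ 17
17 —HB5→ 3·5 + 2 —bump→ 3·6 + 2 = 20 —(−1)→ 19
19 —HB6→ 3·6 + 1 —bump→ 3·7 + 1 = 22 —(−1)→ 21
21 —HB7→ 3·7 —bump→ 3·8 = 24 —(−1)→ 23

21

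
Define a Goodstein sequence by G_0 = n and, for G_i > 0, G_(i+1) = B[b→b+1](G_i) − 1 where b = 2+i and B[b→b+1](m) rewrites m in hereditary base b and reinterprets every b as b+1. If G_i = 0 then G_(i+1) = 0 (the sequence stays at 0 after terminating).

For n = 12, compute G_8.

G_0=12  [base 2] 2^(2 + 1) + 2^2  →[2↦3]→  3^(3 + 1) + 3^3 = 108  −1 ⇒ G_1=107
G_1=107  [base 3] 3^(3 + 1) + 2·3^2 + 2·3 + 2  →[3↦4]→  4^(4 + 1) + 2·4^2 + 2·4 + 2 = 1066  −1 ⇒ G_2=1065
G_2=1065  [base 4] 4^(4 + 1) + 2·4^2 + 2·4 + 1  →[4↦5]→  5^(5 + 1) + 2·5^2 + 2·5 + 1 = 15686  −1 ⇒ G_3=15685
G_3=15685  [base 5] 5^(5 + 1) + 2·5^2 + 2·5  →[5↦6]→  6^(6 + 1) + 2·6^2 + 2·6 = 280020  −1 ⇒ G_4=280019
G_4=280019  [base 6] 6^(6 + 1) + 2·6^2 + 6 + 5  →[6↦7]→  7^(7 + 1) + 2·7^2 + 7 + 5 = 5764911  −1 ⇒ G_5=5764910
G_5=5764910  [base 7] 7^(7 + 1) + 2·7^2 + 7 + 4  →[7↦8]→  8^(8 + 1) + 2·8^2 + 8 + 4 = 134217868  −1 ⇒ G_6=134217867
G_6=134217867  [base 8] 8^(8 + 1) + 2·8^2 + 8 + 3  →[8↦9]→  9^(9 + 1) + 2·9^2 + 9 + 3 = 3486784575  −1 ⇒ G_7=3486784574
G_7=3486784574  [base 9] 9^(9 + 1) + 2·9^2 + 9 + 2  →[9↦10]→  10^(10 + 1) + 2·10^2 + 10 + 2 = 100000000212  −1 ⇒ G_8=100000000211
G_8=100000000211  [base 10] 10^(10 + 1) + 2·10^2 + 10 + 1  →[10↦11]→  11^(11 + 1) + 2·11^2 + 11 + 1 = 3138428376975  −1 ⇒ G_9=3138428376974

100000000211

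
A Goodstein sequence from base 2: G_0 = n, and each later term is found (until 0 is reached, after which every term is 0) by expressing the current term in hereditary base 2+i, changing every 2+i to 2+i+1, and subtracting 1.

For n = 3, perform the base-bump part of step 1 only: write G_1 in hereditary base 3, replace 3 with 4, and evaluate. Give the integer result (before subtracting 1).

4

base 2: 3 = 2 + 1; at 3: 3 + 1 = 4; next = 3
base 3: 3 = 3; at 4: 4 = 4; next = 3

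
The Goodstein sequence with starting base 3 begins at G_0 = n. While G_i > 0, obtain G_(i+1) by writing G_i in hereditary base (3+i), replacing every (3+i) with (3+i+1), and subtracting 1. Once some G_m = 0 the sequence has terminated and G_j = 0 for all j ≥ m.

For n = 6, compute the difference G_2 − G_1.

6 —HB3→ 2·3 —bump→ 2·4 = 8 —(−1)→ 7
7 —HB4→ 4 + 3 —bump→ 5 + 3 = 8 —(−1)→ 7

0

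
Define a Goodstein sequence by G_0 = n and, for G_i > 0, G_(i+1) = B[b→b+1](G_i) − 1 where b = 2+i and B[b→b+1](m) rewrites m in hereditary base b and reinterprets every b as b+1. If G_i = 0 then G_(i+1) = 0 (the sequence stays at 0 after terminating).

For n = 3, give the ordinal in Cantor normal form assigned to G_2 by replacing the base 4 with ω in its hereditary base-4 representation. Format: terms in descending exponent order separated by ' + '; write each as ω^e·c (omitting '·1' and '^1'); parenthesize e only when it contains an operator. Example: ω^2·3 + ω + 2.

3

step 0: 3 = 2 + 1; sub 3 for 2: 3 + 1; = 4; G_1 = 4−1 = 3
step 1: 3 = 3; sub 4 for 3: 4; = 4; G_2 = 4−1 = 3
step 2: 3 = 3; sub 5 for 4: 3; = 3; G_3 = 3−1 = 2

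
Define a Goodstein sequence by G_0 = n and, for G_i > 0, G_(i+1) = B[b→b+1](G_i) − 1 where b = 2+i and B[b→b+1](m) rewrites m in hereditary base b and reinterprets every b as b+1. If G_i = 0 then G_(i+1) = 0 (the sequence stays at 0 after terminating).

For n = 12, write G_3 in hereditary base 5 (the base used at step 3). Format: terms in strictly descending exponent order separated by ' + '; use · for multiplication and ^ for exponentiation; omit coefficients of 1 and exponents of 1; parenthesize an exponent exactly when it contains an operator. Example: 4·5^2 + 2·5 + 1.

base 2: 12 = 2^(2 + 1) + 2^2; at 3: 3^(3 + 1) + 3^3 = 108; next = 107
base 3: 107 = 3^(3 + 1) + 2·3^2 + 2·3 + 2; at 4: 4^(4 + 1) + 2·4^2 + 2·4 + 2 = 1066; next = 1065
base 4: 1065 = 4^(4 + 1) + 2·4^2 + 2·4 + 1; at 5: 5^(5 + 1) + 2·5^2 + 2·5 + 1 = 15686; next = 15685
base 5: 15685 = 5^(5 + 1) + 2·5^2 + 2·5; at 6: 6^(6 + 1) + 2·6^2 + 2·6 = 280020; next = 280019

5^(5 + 1) + 2·5^2 + 2·5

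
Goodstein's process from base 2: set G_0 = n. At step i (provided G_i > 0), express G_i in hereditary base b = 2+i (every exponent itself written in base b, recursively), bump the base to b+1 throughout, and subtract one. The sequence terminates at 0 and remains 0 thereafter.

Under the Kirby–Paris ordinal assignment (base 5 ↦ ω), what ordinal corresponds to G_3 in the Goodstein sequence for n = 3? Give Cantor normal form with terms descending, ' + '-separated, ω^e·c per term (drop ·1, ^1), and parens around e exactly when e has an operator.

i=0: 3 = 2 + 1 (b=2); 2→3: 3 + 1 = 4; 4−1 = 3
i=1: 3 = 3 (b=3); 3→4: 4 = 4; 4−1 = 3
i=2: 3 = 3 (b=4); 4→5: 3 = 3; 3−1 = 2

2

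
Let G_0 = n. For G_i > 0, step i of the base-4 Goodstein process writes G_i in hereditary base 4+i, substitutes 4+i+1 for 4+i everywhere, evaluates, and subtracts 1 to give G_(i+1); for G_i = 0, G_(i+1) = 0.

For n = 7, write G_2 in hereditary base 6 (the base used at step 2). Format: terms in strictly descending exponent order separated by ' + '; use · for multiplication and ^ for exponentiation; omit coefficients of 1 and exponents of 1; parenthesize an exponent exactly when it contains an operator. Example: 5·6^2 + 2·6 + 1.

base 4: 7 = 4 + 3; at 5: 5 + 3 = 8; next = 7
base 5: 7 = 5 + 2; at 6: 6 + 2 = 8; next = 7

6 + 1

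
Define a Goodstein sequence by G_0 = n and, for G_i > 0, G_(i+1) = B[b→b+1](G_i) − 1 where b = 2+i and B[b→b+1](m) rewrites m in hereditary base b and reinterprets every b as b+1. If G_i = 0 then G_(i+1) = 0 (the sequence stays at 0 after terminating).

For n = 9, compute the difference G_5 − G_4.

G_0 = 9. HB_2(9) = 2^(2 + 1) + 1. Bump = 82. G_1 = 81.
G_1 = 81. HB_3(81) = 3^(3 + 1). Bump = 1024. G_2 = 1023.
G_2 = 1023. HB_4(1023) = 3·4^4 + 3·4^3 + 3·4^2 + 3·4 + 3. Bump = 9843. G_3 = 9842.
G_3 = 9842. HB_5(9842) = 3·5^5 + 3·5^3 + 3·5^2 + 3·5 + 2. Bump = 140744. G_4 = 140743.
G_4 = 140743. HB_6(140743) = 3·6^6 + 3·6^3 + 3·6^2 + 3·6 + 1. Bump = 2471827. G_5 = 2471826.

2331083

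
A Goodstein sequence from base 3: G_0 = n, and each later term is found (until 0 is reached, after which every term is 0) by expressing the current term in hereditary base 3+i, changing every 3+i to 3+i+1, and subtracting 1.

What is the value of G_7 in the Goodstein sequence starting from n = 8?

[0] 8 ≡ 2·3 + 2 (base 3). Lift 4: 10. −1: 9.
[1] 9 ≡ 2·4 + 1 (base 4). Lift 5: 11. −1: 10.
[2] 10 ≡ 2·5 (base 5). Lift 6: 12. −1: 11.
[3] 11 ≡ 6 + 5 (base 6). Lift 7: 12. −1: 11.
[4] 11 ≡ 7 + 4 (base 7). Lift 8: 12. −1: 11.
[5] 11 ≡ 8 + 3 (base 8). Lift 9: 12. −1: 11.
[6] 11 ≡ 9 + 2 (base 9). Lift 10: 12. −1: 11.

11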